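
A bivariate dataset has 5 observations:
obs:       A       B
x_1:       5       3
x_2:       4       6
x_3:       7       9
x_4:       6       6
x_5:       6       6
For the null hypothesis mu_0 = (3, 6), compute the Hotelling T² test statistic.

Step 1 — sample mean vector:
  mean(A) = (5 + 4 + 7 + 6 + 6) / 5 = 28/5 = 5.6
  mean(B) = (3 + 6 + 9 + 6 + 6) / 5 = 30/5 = 6
  x̄ = (5.6, 6),  deviation x̄ - mu_0 = (5.6, 6) - (3, 6) = (2.6, 0).

Step 2 — sample covariance matrix, S[i,j] = (1/(n-1)) · Σ_k (x_{k,i} - mean_i) · (x_{k,j} - mean_j), divisor n-1 = 4:
  S[A,A] = ((-0.6)·(-0.6) + (-1.6)·(-1.6) + (1.4)·(1.4) + (0.4)·(0.4) + (0.4)·(0.4)) / 4 = 5.2/4 = 1.3
  S[A,B] = ((-0.6)·(-3) + (-1.6)·(0) + (1.4)·(3) + (0.4)·(0) + (0.4)·(0)) / 4 = 6/4 = 1.5
  S[B,B] = ((-3)·(-3) + (0)·(0) + (3)·(3) + (0)·(0) + (0)·(0)) / 4 = 18/4 = 4.5
  S = [[1.3, 1.5],
 [1.5, 4.5]].

Step 3 — invert S. det(S) = 1.3·4.5 - (1.5)² = 3.6.
  S^{-1} = (1/det) · [[d, -b], [-b, a]] = [[1.25, -0.4167],
 [-0.4167, 0.3611]].

Step 4 — quadratic form (x̄ - mu_0)^T · S^{-1} · (x̄ - mu_0):
  S^{-1} · (x̄ - mu_0) = (3.25, -1.0833),
  (x̄ - mu_0)^T · [...] = (2.6)·(3.25) + (0)·(-1.0833) = 8.45.

Step 5 — scale by n: T² = 5 · 8.45 = 42.25.

T² ≈ 42.25


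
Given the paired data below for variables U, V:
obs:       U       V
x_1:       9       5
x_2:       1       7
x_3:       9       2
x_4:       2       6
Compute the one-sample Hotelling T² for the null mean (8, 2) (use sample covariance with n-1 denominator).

Step 1 — sample mean vector:
  mean(U) = (9 + 1 + 9 + 2) / 4 = 21/4 = 5.25
  mean(V) = (5 + 7 + 2 + 6) / 4 = 20/4 = 5
  x̄ = (5.25, 5),  deviation x̄ - mu_0 = (5.25, 5) - (8, 2) = (-2.75, 3).

Step 2 — sample covariance matrix, S[i,j] = (1/(n-1)) · Σ_k (x_{k,i} - mean_i) · (x_{k,j} - mean_j), divisor n-1 = 3:
  S[U,U] = ((3.75)·(3.75) + (-4.25)·(-4.25) + (3.75)·(3.75) + (-3.25)·(-3.25)) / 3 = 56.75/3 = 18.9167
  S[U,V] = ((3.75)·(0) + (-4.25)·(2) + (3.75)·(-3) + (-3.25)·(1)) / 3 = -23/3 = -7.6667
  S[V,V] = ((0)·(0) + (2)·(2) + (-3)·(-3) + (1)·(1)) / 3 = 14/3 = 4.6667
  S = [[18.9167, -7.6667],
 [-7.6667, 4.6667]].

Step 3 — invert S. det(S) = 18.9167·4.6667 - (-7.6667)² = 29.5.
  S^{-1} = (1/det) · [[d, -b], [-b, a]] = [[0.1582, 0.2599],
 [0.2599, 0.6412]].

Step 4 — quadratic form (x̄ - mu_0)^T · S^{-1} · (x̄ - mu_0):
  S^{-1} · (x̄ - mu_0) = (0.3446, 1.209),
  (x̄ - mu_0)^T · [...] = (-2.75)·(0.3446) + (3)·(1.209) = 2.6794.

Step 5 — scale by n: T² = 4 · 2.6794 = 10.7175.

T² ≈ 10.7175


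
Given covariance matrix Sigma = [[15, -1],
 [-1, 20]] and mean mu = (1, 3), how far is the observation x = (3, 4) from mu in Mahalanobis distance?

Step 1 — centre the observation: (x - mu) = (2, 1).

Step 2 — invert Sigma. det(Sigma) = 15·20 - (-1)² = 299.
  Sigma^{-1} = (1/det) · [[d, -b], [-b, a]] = [[0.0669, 0.0033],
 [0.0033, 0.0502]].

Step 3 — form the quadratic (x - mu)^T · Sigma^{-1} · (x - mu):
  Sigma^{-1} · (x - mu) = (0.1371, 0.0569).
  (x - mu)^T · [Sigma^{-1} · (x - mu)] = (2)·(0.1371) + (1)·(0.0569) = 0.3311.

Step 4 — take square root: d = √(0.3311) ≈ 0.5754.

d(x, mu) = √(0.3311) ≈ 0.5754


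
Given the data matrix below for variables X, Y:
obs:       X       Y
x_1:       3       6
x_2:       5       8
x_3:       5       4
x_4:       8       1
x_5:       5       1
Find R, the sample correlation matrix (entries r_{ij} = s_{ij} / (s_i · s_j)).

Step 1 — column means:
  mean(X) = (3 + 5 + 5 + 8 + 5) / 5 = 26/5 = 5.2
  mean(Y) = (6 + 8 + 4 + 1 + 1) / 5 = 20/5 = 4

Step 2 — sample variances and covariances s[i,j] = (1/(n-1)) · Σ_k (x_{k,i} - mean_i) · (x_{k,j} - mean_j), with n-1 = 4:
  s[X,X] = ((-2.2)·(-2.2) + (-0.2)·(-0.2) + (-0.2)·(-0.2) + (2.8)·(2.8) + (-0.2)·(-0.2)) / 4 = 12.8/4 = 3.2
  s[X,Y] = ((-2.2)·(2) + (-0.2)·(4) + (-0.2)·(0) + (2.8)·(-3) + (-0.2)·(-3)) / 4 = -13/4 = -3.25
  s[Y,Y] = ((2)·(2) + (4)·(4) + (0)·(0) + (-3)·(-3) + (-3)·(-3)) / 4 = 38/4 = 9.5
  Sample standard deviations s_i = √(s[i,i]):
  s(X) = √(3.2) = 1.7889
  s(Y) = √(9.5) = 3.0822

Step 3 — r_{ij} = s_{ij} / (s_i · s_j):
  r[X,X] = 1 (diagonal).
  r[X,Y] = -3.25 / (1.7889 · 3.0822) = -3.25 / 5.5136 = -0.5894
  r[Y,Y] = 1 (diagonal).

R is symmetric with unit diagonal. Assembling:

R = [[1, -0.5894],
 [-0.5894, 1]]


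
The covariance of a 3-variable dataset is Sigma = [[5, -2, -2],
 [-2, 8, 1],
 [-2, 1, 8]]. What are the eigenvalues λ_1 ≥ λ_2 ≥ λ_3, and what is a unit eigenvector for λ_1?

Step 1 — characteristic polynomial p(λ) = det(λI - Sigma) = λ³ - tr·λ² + c_1·λ - det, where tr = trace, c_1 = sum of the principal 2×2 minors, det = det(Sigma):
  tr = 5 + 8 + 8 = 21,
  c_1 = (5·8 - (-2)²) + (5·8 - (-2)²) + (8·8 - (1)²) = 36 + 36 + 63 = 135,
  det = 5·(8·8 - (1)²) - (-2)·((-2)·8 - (1)·(-2)) + (-2)·((-2)·(1) - 8·(-2)) = 5·(63) - (-2)·(-14) + (-2)·(14) = 259.
  So p(λ) = λ³ - 21λ² + 135λ - 259.
Step 2 — look for an integer root (rational root theorem: any rational root is an integer divisor of 259). Testing λ = 7:
  p(7) = 343 - 1029 + 945 - 259 = 0  ✓
  Dividing out (λ - 7): p(λ) = (λ - 7)(λ² - 14λ + 37).
Step 3 — remaining eigenvalues from the quadratic λ² - 14λ + 37 = 0:
  Δ = 14² - 4·37 = 196 - 148 = 48,  λ = (14 ± √48)/2 = (14 ± 6.9282)/2 ≈ 10.4641 or 3.5359.
  Sorted: λ_1 = 10.4641,  λ_2 = 7,  λ_3 = 3.5359  (check: sum = 21 = tr ✓).

Step 4 — unit eigenvector for λ_1 ≈ 10.4641: v spans the null space of (Sigma - λ_1 I), whose rows are
  r_1 = (-5.4641, -2, -2),  r_2 = (-2, -2.4641, 1),  r_3 = (-2, 1, -2.4641).
  v is orthogonal to every row, so take v ∝ r_1 × r_2 = ((-2)·(1) - (-2)·(-2.4641), (-2)·(-2) - (-5.4641)·(1), (-5.4641)·(-2.4641) - (-2)·(-2)) ≈ (-6.9282, 9.4641, 9.4641).
  Rescale (multiply by -1 so the first nonzero entry is positive): u = (6.9282, -9.4641, -9.4641).
  ||u|| = √((6.9282)² + (-9.4641)² + (-9.4641)²) = √(227.1384) ≈ 15.0711,  v_1 = u/||u|| ≈ (0.4597, -0.628, -0.628) (||v_1|| = 1).

λ_1 = 10.4641,  λ_2 = 7,  λ_3 = 3.5359;  v_1 ≈ (0.4597, -0.628, -0.628)


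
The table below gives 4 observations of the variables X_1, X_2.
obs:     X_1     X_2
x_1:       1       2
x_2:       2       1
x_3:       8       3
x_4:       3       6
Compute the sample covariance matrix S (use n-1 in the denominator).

Step 1 — column means:
  mean(X_1) = (1 + 2 + 8 + 3) / 4 = 14/4 = 3.5
  mean(X_2) = (2 + 1 + 3 + 6) / 4 = 12/4 = 3

Step 2 — sample covariance S[i,j] = (1/(n-1)) · Σ_k (x_{k,i} - mean_i) · (x_{k,j} - mean_j), with n-1 = 3.
  S[X_1,X_1] = ((-2.5)·(-2.5) + (-1.5)·(-1.5) + (4.5)·(4.5) + (-0.5)·(-0.5)) / 3 = 29/3 = 9.6667
  S[X_1,X_2] = ((-2.5)·(-1) + (-1.5)·(-2) + (4.5)·(0) + (-0.5)·(3)) / 3 = 4/3 = 1.3333
  S[X_2,X_2] = ((-1)·(-1) + (-2)·(-2) + (0)·(0) + (3)·(3)) / 3 = 14/3 = 4.6667

S is symmetric (S[j,i] = S[i,j]). Assembling:

S = [[9.6667, 1.3333],
 [1.3333, 4.6667]]


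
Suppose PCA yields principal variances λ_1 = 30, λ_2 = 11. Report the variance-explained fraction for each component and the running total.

Step 1 — total variance = trace(Sigma) = Σ λ_i = 30 + 11 = 41.

Step 2 — fraction explained by component i = λ_i / Σ λ:
  PC1: 30/41 = 0.7317
  PC2: 11/41 = 0.2683

Step 3 — cumulative fraction after k components = (λ_1 + ... + λ_k) / Σ λ:
  k = 1: 30/41 = 0.7317
  k = 2: (30 + 11)/41 = 41/41 = 1

Summary (fraction, with percent):

explained: PC1 0.7317 (73.17%), PC2 0.2683 (26.83%);  cumulative: 0.7317, 1


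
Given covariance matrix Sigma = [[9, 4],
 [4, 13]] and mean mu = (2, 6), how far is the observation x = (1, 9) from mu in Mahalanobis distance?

Step 1 — centre the observation: (x - mu) = (-1, 3).

Step 2 — invert Sigma. det(Sigma) = 9·13 - (4)² = 101.
  Sigma^{-1} = (1/det) · [[d, -b], [-b, a]] = [[0.1287, -0.0396],
 [-0.0396, 0.0891]].

Step 3 — form the quadratic (x - mu)^T · Sigma^{-1} · (x - mu):
  Sigma^{-1} · (x - mu) = (-0.2475, 0.3069).
  (x - mu)^T · [Sigma^{-1} · (x - mu)] = (-1)·(-0.2475) + (3)·(0.3069) = 1.1683.

Step 4 — take square root: d = √(1.1683) ≈ 1.0809.

d(x, mu) = √(1.1683) ≈ 1.0809


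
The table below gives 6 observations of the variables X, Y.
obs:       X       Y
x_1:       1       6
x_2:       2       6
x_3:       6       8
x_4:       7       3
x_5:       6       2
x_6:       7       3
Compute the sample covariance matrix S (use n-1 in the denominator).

Step 1 — column means:
  mean(X) = (1 + 2 + 6 + 7 + 6 + 7) / 6 = 29/6 = 4.8333
  mean(Y) = (6 + 6 + 8 + 3 + 2 + 3) / 6 = 28/6 = 4.6667

Step 2 — sample covariance S[i,j] = (1/(n-1)) · Σ_k (x_{k,i} - mean_i) · (x_{k,j} - mean_j), with n-1 = 5.
  S[X,X] = ((-3.8333)·(-3.8333) + (-2.8333)·(-2.8333) + (1.1667)·(1.1667) + (2.1667)·(2.1667) + (1.1667)·(1.1667) + (2.1667)·(2.1667)) / 5 = 34.8333/5 = 6.9667
  S[X,Y] = ((-3.8333)·(1.3333) + (-2.8333)·(1.3333) + (1.1667)·(3.3333) + (2.1667)·(-1.6667) + (1.1667)·(-2.6667) + (2.1667)·(-1.6667)) / 5 = -15.3333/5 = -3.0667
  S[Y,Y] = ((1.3333)·(1.3333) + (1.3333)·(1.3333) + (3.3333)·(3.3333) + (-1.6667)·(-1.6667) + (-2.6667)·(-2.6667) + (-1.6667)·(-1.6667)) / 5 = 27.3333/5 = 5.4667

S is symmetric (S[j,i] = S[i,j]). Assembling:

S = [[6.9667, -3.0667],
 [-3.0667, 5.4667]]


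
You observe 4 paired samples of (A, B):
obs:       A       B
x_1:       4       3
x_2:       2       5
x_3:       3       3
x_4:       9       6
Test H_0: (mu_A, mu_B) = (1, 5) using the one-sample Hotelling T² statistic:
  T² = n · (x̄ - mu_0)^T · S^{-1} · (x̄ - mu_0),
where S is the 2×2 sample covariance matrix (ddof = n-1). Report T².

Step 1 — sample mean vector:
  mean(A) = (4 + 2 + 3 + 9) / 4 = 18/4 = 4.5
  mean(B) = (3 + 5 + 3 + 6) / 4 = 17/4 = 4.25
  x̄ = (4.5, 4.25),  deviation x̄ - mu_0 = (4.5, 4.25) - (1, 5) = (3.5, -0.75).

Step 2 — sample covariance matrix, S[i,j] = (1/(n-1)) · Σ_k (x_{k,i} - mean_i) · (x_{k,j} - mean_j), divisor n-1 = 3:
  S[A,A] = ((-0.5)·(-0.5) + (-2.5)·(-2.5) + (-1.5)·(-1.5) + (4.5)·(4.5)) / 3 = 29/3 = 9.6667
  S[A,B] = ((-0.5)·(-1.25) + (-2.5)·(0.75) + (-1.5)·(-1.25) + (4.5)·(1.75)) / 3 = 8.5/3 = 2.8333
  S[B,B] = ((-1.25)·(-1.25) + (0.75)·(0.75) + (-1.25)·(-1.25) + (1.75)·(1.75)) / 3 = 6.75/3 = 2.25
  S = [[9.6667, 2.8333],
 [2.8333, 2.25]].

Step 3 — invert S. det(S) = 9.6667·2.25 - (2.8333)² = 13.7222.
  S^{-1} = (1/det) · [[d, -b], [-b, a]] = [[0.164, -0.2065],
 [-0.2065, 0.7045]].

Step 4 — quadratic form (x̄ - mu_0)^T · S^{-1} · (x̄ - mu_0):
  S^{-1} · (x̄ - mu_0) = (0.7287, -1.251),
  (x̄ - mu_0)^T · [...] = (3.5)·(0.7287) + (-0.75)·(-1.251) = 3.4889.

Step 5 — scale by n: T² = 4 · 3.4889 = 13.9555.

T² ≈ 13.9555


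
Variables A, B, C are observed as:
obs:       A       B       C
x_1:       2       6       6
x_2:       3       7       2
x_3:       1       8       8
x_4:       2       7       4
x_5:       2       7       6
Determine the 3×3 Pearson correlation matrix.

Step 1 — column means:
  mean(A) = (2 + 3 + 1 + 2 + 2) / 5 = 10/5 = 2
  mean(B) = (6 + 7 + 8 + 7 + 7) / 5 = 35/5 = 7
  mean(C) = (6 + 2 + 8 + 4 + 6) / 5 = 26/5 = 5.2

Step 2 — sample variances and covariances s[i,j] = (1/(n-1)) · Σ_k (x_{k,i} - mean_i) · (x_{k,j} - mean_j), with n-1 = 4:
  s[A,A] = ((0)·(0) + (1)·(1) + (-1)·(-1) + (0)·(0) + (0)·(0)) / 4 = 2/4 = 0.5
  s[A,B] = ((0)·(-1) + (1)·(0) + (-1)·(1) + (0)·(0) + (0)·(0)) / 4 = -1/4 = -0.25
  s[A,C] = ((0)·(0.8) + (1)·(-3.2) + (-1)·(2.8) + (0)·(-1.2) + (0)·(0.8)) / 4 = -6/4 = -1.5
  s[B,B] = ((-1)·(-1) + (0)·(0) + (1)·(1) + (0)·(0) + (0)·(0)) / 4 = 2/4 = 0.5
  s[B,C] = ((-1)·(0.8) + (0)·(-3.2) + (1)·(2.8) + (0)·(-1.2) + (0)·(0.8)) / 4 = 2/4 = 0.5
  s[C,C] = ((0.8)·(0.8) + (-3.2)·(-3.2) + (2.8)·(2.8) + (-1.2)·(-1.2) + (0.8)·(0.8)) / 4 = 20.8/4 = 5.2
  Sample standard deviations s_i = √(s[i,i]):
  s(A) = √(0.5) = 0.7071
  s(B) = √(0.5) = 0.7071
  s(C) = √(5.2) = 2.2804

Step 3 — r_{ij} = s_{ij} / (s_i · s_j):
  r[A,A] = 1 (diagonal).
  r[A,B] = -0.25 / (0.7071 · 0.7071) = -0.25 / 0.5 = -0.5
  r[A,C] = -1.5 / (0.7071 · 2.2804) = -1.5 / 1.6125 = -0.9303
  r[B,B] = 1 (diagonal).
  r[B,C] = 0.5 / (0.7071 · 2.2804) = 0.5 / 1.6125 = 0.3101
  r[C,C] = 1 (diagonal).

R is symmetric with unit diagonal. Assembling:

R = [[1, -0.5, -0.9303],
 [-0.5, 1, 0.3101],
 [-0.9303, 0.3101, 1]]


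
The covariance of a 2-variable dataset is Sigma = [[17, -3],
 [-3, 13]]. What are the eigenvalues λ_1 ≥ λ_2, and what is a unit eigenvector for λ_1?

Step 1 — characteristic polynomial of 2×2 Sigma:
  det(Sigma - λI) = λ² - trace · λ + det = 0.
  trace = 17 + 13 = 30, det = 17·13 - (-3)² = 212.
Step 2 — discriminant:
  Δ = trace² - 4·det = 900 - 848 = 52.
Step 3 — eigenvalues:
  λ = (trace ± √Δ)/2 = (30 ± 7.2111)/2,
  λ_1 = 18.6056,  λ_2 = 11.3944.

Step 4 — unit eigenvector for λ_1: solve (Sigma - λ_1 I)v = 0. First row:
  (17 - 18.6056)·v_x + (-3)·v_y = 0, i.e. (-1.6056)·v_x + (-3)·v_y = 0,
  so v ∝ (b, λ_1 - a) = (-3, 1.6056); multiply by -1 so the first entry is positive: u = (3, -1.6056).
  ||u|| = √((3)² + (-1.6056)²) = √(11.5778) ≈ 3.4026,
  v_1 = u/||u|| ≈ (0.8817, -0.4719) (||v_1|| = 1).

λ_1 = 18.6056,  λ_2 = 11.3944;  v_1 ≈ (0.8817, -0.4719)


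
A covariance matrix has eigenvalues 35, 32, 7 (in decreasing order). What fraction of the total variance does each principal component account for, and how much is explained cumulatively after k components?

Step 1 — total variance = trace(Sigma) = Σ λ_i = 35 + 32 + 7 = 74.

Step 2 — fraction explained by component i = λ_i / Σ λ:
  PC1: 35/74 = 0.473
  PC2: 32/74 = 0.4324
  PC3: 7/74 = 0.0946

Step 3 — cumulative fraction after k components = (λ_1 + ... + λ_k) / Σ λ:
  k = 1: 35/74 = 0.473
  k = 2: (35 + 32)/74 = 67/74 = 0.9054
  k = 3: (35 + 32 + 7)/74 = 74/74 = 1

Summary (fraction, with percent):

explained: PC1 0.473 (47.3%), PC2 0.4324 (43.24%), PC3 0.0946 (9.46%);  cumulative: 0.473, 0.9054, 1


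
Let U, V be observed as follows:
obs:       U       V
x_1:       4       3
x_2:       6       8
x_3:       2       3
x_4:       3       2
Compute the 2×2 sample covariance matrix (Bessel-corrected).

Step 1 — column means:
  mean(U) = (4 + 6 + 2 + 3) / 4 = 15/4 = 3.75
  mean(V) = (3 + 8 + 3 + 2) / 4 = 16/4 = 4

Step 2 — sample covariance S[i,j] = (1/(n-1)) · Σ_k (x_{k,i} - mean_i) · (x_{k,j} - mean_j), with n-1 = 3.
  S[U,U] = ((0.25)·(0.25) + (2.25)·(2.25) + (-1.75)·(-1.75) + (-0.75)·(-0.75)) / 3 = 8.75/3 = 2.9167
  S[U,V] = ((0.25)·(-1) + (2.25)·(4) + (-1.75)·(-1) + (-0.75)·(-2)) / 3 = 12/3 = 4
  S[V,V] = ((-1)·(-1) + (4)·(4) + (-1)·(-1) + (-2)·(-2)) / 3 = 22/3 = 7.3333

S is symmetric (S[j,i] = S[i,j]). Assembling:

S = [[2.9167, 4],
 [4, 7.3333]]


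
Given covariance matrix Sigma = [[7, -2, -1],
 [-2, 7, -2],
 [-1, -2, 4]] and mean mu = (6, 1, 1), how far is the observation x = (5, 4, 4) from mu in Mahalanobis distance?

Step 1 — centre the observation: (x - mu) = (-1, 3, 3).

Step 2 — invert Sigma (cofactor / det for 3×3, or solve directly):
  Sigma^{-1} = [[0.1752, 0.073, 0.0803],
 [0.073, 0.1971, 0.1168],
 [0.0803, 0.1168, 0.3285]].

Step 3 — form the quadratic (x - mu)^T · Sigma^{-1} · (x - mu):
  Sigma^{-1} · (x - mu) = (0.2847, 0.8686, 1.2555).
  (x - mu)^T · [Sigma^{-1} · (x - mu)] = (-1)·(0.2847) + (3)·(0.8686) + (3)·(1.2555) = 6.0876.

Step 4 — take square root: d = √(6.0876) ≈ 2.4673.

d(x, mu) = √(6.0876) ≈ 2.4673


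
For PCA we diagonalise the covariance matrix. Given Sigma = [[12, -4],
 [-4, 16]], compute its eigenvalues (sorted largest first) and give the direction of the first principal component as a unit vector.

Step 1 — characteristic polynomial of 2×2 Sigma:
  det(Sigma - λI) = λ² - trace · λ + det = 0.
  trace = 12 + 16 = 28, det = 12·16 - (-4)² = 176.
Step 2 — discriminant:
  Δ = trace² - 4·det = 784 - 704 = 80.
Step 3 — eigenvalues:
  λ = (trace ± √Δ)/2 = (28 ± 8.9443)/2,
  λ_1 = 18.4721,  λ_2 = 9.5279.

Step 4 — unit eigenvector for λ_1: solve (Sigma - λ_1 I)v = 0. First row:
  (12 - 18.4721)·v_x + (-4)·v_y = 0, i.e. (-6.4721)·v_x + (-4)·v_y = 0,
  so v ∝ (b, λ_1 - a) = (-4, 6.4721); multiply by -1 so the first entry is positive: u = (4, -6.4721).
  ||u|| = √((4)² + (-6.4721)²) = √(57.8885) ≈ 7.6085,
  v_1 = u/||u|| ≈ (0.5257, -0.8507) (||v_1|| = 1).

λ_1 = 18.4721,  λ_2 = 9.5279;  v_1 ≈ (0.5257, -0.8507)


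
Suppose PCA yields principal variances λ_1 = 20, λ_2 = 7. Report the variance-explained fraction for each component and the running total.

Step 1 — total variance = trace(Sigma) = Σ λ_i = 20 + 7 = 27.

Step 2 — fraction explained by component i = λ_i / Σ λ:
  PC1: 20/27 = 0.7407
  PC2: 7/27 = 0.2593

Step 3 — cumulative fraction after k components = (λ_1 + ... + λ_k) / Σ λ:
  k = 1: 20/27 = 0.7407
  k = 2: (20 + 7)/27 = 27/27 = 1

Summary (fraction, with percent):

explained: PC1 0.7407 (74.07%), PC2 0.2593 (25.93%);  cumulative: 0.7407, 1


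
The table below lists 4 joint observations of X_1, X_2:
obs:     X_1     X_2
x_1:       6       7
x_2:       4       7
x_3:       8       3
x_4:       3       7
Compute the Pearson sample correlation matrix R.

Step 1 — column means:
  mean(X_1) = (6 + 4 + 8 + 3) / 4 = 21/4 = 5.25
  mean(X_2) = (7 + 7 + 3 + 7) / 4 = 24/4 = 6

Step 2 — sample variances and covariances s[i,j] = (1/(n-1)) · Σ_k (x_{k,i} - mean_i) · (x_{k,j} - mean_j), with n-1 = 3:
  s[X_1,X_1] = ((0.75)·(0.75) + (-1.25)·(-1.25) + (2.75)·(2.75) + (-2.25)·(-2.25)) / 3 = 14.75/3 = 4.9167
  s[X_1,X_2] = ((0.75)·(1) + (-1.25)·(1) + (2.75)·(-3) + (-2.25)·(1)) / 3 = -11/3 = -3.6667
  s[X_2,X_2] = ((1)·(1) + (1)·(1) + (-3)·(-3) + (1)·(1)) / 3 = 12/3 = 4
  Sample standard deviations s_i = √(s[i,i]):
  s(X_1) = √(4.9167) = 2.2174
  s(X_2) = √(4) = 2

Step 3 — r_{ij} = s_{ij} / (s_i · s_j):
  r[X_1,X_1] = 1 (diagonal).
  r[X_1,X_2] = -3.6667 / (2.2174 · 2) = -3.6667 / 4.4347 = -0.8268
  r[X_2,X_2] = 1 (diagonal).

R is symmetric with unit diagonal. Assembling:

R = [[1, -0.8268],
 [-0.8268, 1]]


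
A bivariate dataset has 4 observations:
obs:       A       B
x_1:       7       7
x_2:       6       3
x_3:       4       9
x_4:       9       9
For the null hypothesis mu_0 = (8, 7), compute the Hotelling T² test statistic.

Step 1 — sample mean vector:
  mean(A) = (7 + 6 + 4 + 9) / 4 = 26/4 = 6.5
  mean(B) = (7 + 3 + 9 + 9) / 4 = 28/4 = 7
  x̄ = (6.5, 7),  deviation x̄ - mu_0 = (6.5, 7) - (8, 7) = (-1.5, 0).

Step 2 — sample covariance matrix, S[i,j] = (1/(n-1)) · Σ_k (x_{k,i} - mean_i) · (x_{k,j} - mean_j), divisor n-1 = 3:
  S[A,A] = ((0.5)·(0.5) + (-0.5)·(-0.5) + (-2.5)·(-2.5) + (2.5)·(2.5)) / 3 = 13/3 = 4.3333
  S[A,B] = ((0.5)·(0) + (-0.5)·(-4) + (-2.5)·(2) + (2.5)·(2)) / 3 = 2/3 = 0.6667
  S[B,B] = ((0)·(0) + (-4)·(-4) + (2)·(2) + (2)·(2)) / 3 = 24/3 = 8
  S = [[4.3333, 0.6667],
 [0.6667, 8]].

Step 3 — invert S. det(S) = 4.3333·8 - (0.6667)² = 34.2222.
  S^{-1} = (1/det) · [[d, -b], [-b, a]] = [[0.2338, -0.0195],
 [-0.0195, 0.1266]].

Step 4 — quadratic form (x̄ - mu_0)^T · S^{-1} · (x̄ - mu_0):
  S^{-1} · (x̄ - mu_0) = (-0.3506, 0.0292),
  (x̄ - mu_0)^T · [...] = (-1.5)·(-0.3506) + (0)·(0.0292) = 0.526.

Step 5 — scale by n: T² = 4 · 0.526 = 2.1039.

T² ≈ 2.1039


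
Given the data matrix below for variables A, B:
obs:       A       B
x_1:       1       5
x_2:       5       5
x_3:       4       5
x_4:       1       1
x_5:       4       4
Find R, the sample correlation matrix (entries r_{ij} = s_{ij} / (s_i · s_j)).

Step 1 — column means:
  mean(A) = (1 + 5 + 4 + 1 + 4) / 5 = 15/5 = 3
  mean(B) = (5 + 5 + 5 + 1 + 4) / 5 = 20/5 = 4

Step 2 — sample variances and covariances s[i,j] = (1/(n-1)) · Σ_k (x_{k,i} - mean_i) · (x_{k,j} - mean_j), with n-1 = 4:
  s[A,A] = ((-2)·(-2) + (2)·(2) + (1)·(1) + (-2)·(-2) + (1)·(1)) / 4 = 14/4 = 3.5
  s[A,B] = ((-2)·(1) + (2)·(1) + (1)·(1) + (-2)·(-3) + (1)·(0)) / 4 = 7/4 = 1.75
  s[B,B] = ((1)·(1) + (1)·(1) + (1)·(1) + (-3)·(-3) + (0)·(0)) / 4 = 12/4 = 3
  Sample standard deviations s_i = √(s[i,i]):
  s(A) = √(3.5) = 1.8708
  s(B) = √(3) = 1.7321

Step 3 — r_{ij} = s_{ij} / (s_i · s_j):
  r[A,A] = 1 (diagonal).
  r[A,B] = 1.75 / (1.8708 · 1.7321) = 1.75 / 3.2404 = 0.5401
  r[B,B] = 1 (diagonal).

R is symmetric with unit diagonal. Assembling:

R = [[1, 0.5401],
 [0.5401, 1]]


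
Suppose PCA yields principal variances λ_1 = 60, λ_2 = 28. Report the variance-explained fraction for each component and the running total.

Step 1 — total variance = trace(Sigma) = Σ λ_i = 60 + 28 = 88.

Step 2 — fraction explained by component i = λ_i / Σ λ:
  PC1: 60/88 = 0.6818
  PC2: 28/88 = 0.3182

Step 3 — cumulative fraction after k components = (λ_1 + ... + λ_k) / Σ λ:
  k = 1: 60/88 = 0.6818
  k = 2: (60 + 28)/88 = 88/88 = 1

Summary (fraction, with percent):

explained: PC1 0.6818 (68.18%), PC2 0.3182 (31.82%);  cumulative: 0.6818, 1


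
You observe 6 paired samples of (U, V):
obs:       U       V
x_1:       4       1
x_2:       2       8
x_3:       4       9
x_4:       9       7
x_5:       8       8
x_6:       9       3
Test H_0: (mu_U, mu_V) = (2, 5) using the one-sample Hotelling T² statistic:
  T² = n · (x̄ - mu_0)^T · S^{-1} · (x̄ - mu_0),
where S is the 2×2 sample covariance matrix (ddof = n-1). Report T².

Step 1 — sample mean vector:
  mean(U) = (4 + 2 + 4 + 9 + 8 + 9) / 6 = 36/6 = 6
  mean(V) = (1 + 8 + 9 + 7 + 8 + 3) / 6 = 36/6 = 6
  x̄ = (6, 6),  deviation x̄ - mu_0 = (6, 6) - (2, 5) = (4, 1).

Step 2 — sample covariance matrix, S[i,j] = (1/(n-1)) · Σ_k (x_{k,i} - mean_i) · (x_{k,j} - mean_j), divisor n-1 = 5:
  S[U,U] = ((-2)·(-2) + (-4)·(-4) + (-2)·(-2) + (3)·(3) + (2)·(2) + (3)·(3)) / 5 = 46/5 = 9.2
  S[U,V] = ((-2)·(-5) + (-4)·(2) + (-2)·(3) + (3)·(1) + (2)·(2) + (3)·(-3)) / 5 = -6/5 = -1.2
  S[V,V] = ((-5)·(-5) + (2)·(2) + (3)·(3) + (1)·(1) + (2)·(2) + (-3)·(-3)) / 5 = 52/5 = 10.4
  S = [[9.2, -1.2],
 [-1.2, 10.4]].

Step 3 — invert S. det(S) = 9.2·10.4 - (-1.2)² = 94.24.
  S^{-1} = (1/det) · [[d, -b], [-b, a]] = [[0.1104, 0.0127],
 [0.0127, 0.0976]].

Step 4 — quadratic form (x̄ - mu_0)^T · S^{-1} · (x̄ - mu_0):
  S^{-1} · (x̄ - mu_0) = (0.4542, 0.1486),
  (x̄ - mu_0)^T · [...] = (4)·(0.4542) + (1)·(0.1486) = 1.9652.

Step 5 — scale by n: T² = 6 · 1.9652 = 11.7912.

T² ≈ 11.7912


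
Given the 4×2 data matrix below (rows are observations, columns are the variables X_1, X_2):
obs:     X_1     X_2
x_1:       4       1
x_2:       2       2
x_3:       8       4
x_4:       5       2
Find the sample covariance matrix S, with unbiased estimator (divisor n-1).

Step 1 — column means:
  mean(X_1) = (4 + 2 + 8 + 5) / 4 = 19/4 = 4.75
  mean(X_2) = (1 + 2 + 4 + 2) / 4 = 9/4 = 2.25

Step 2 — sample covariance S[i,j] = (1/(n-1)) · Σ_k (x_{k,i} - mean_i) · (x_{k,j} - mean_j), with n-1 = 3.
  S[X_1,X_1] = ((-0.75)·(-0.75) + (-2.75)·(-2.75) + (3.25)·(3.25) + (0.25)·(0.25)) / 3 = 18.75/3 = 6.25
  S[X_1,X_2] = ((-0.75)·(-1.25) + (-2.75)·(-0.25) + (3.25)·(1.75) + (0.25)·(-0.25)) / 3 = 7.25/3 = 2.4167
  S[X_2,X_2] = ((-1.25)·(-1.25) + (-0.25)·(-0.25) + (1.75)·(1.75) + (-0.25)·(-0.25)) / 3 = 4.75/3 = 1.5833

S is symmetric (S[j,i] = S[i,j]). Assembling:

S = [[6.25, 2.4167],
 [2.4167, 1.5833]]


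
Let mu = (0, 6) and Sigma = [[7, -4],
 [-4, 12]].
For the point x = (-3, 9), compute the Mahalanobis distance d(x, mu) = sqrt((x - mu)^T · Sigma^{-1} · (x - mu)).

Step 1 — centre the observation: (x - mu) = (-3, 3).

Step 2 — invert Sigma. det(Sigma) = 7·12 - (-4)² = 68.
  Sigma^{-1} = (1/det) · [[d, -b], [-b, a]] = [[0.1765, 0.0588],
 [0.0588, 0.1029]].

Step 3 — form the quadratic (x - mu)^T · Sigma^{-1} · (x - mu):
  Sigma^{-1} · (x - mu) = (-0.3529, 0.1324).
  (x - mu)^T · [Sigma^{-1} · (x - mu)] = (-3)·(-0.3529) + (3)·(0.1324) = 1.4559.

Step 4 — take square root: d = √(1.4559) ≈ 1.2066.

d(x, mu) = √(1.4559) ≈ 1.2066


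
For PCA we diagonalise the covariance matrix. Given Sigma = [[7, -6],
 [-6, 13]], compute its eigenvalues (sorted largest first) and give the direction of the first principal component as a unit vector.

Step 1 — characteristic polynomial of 2×2 Sigma:
  det(Sigma - λI) = λ² - trace · λ + det = 0.
  trace = 7 + 13 = 20, det = 7·13 - (-6)² = 55.
Step 2 — discriminant:
  Δ = trace² - 4·det = 400 - 220 = 180.
Step 3 — eigenvalues:
  λ = (trace ± √Δ)/2 = (20 ± 13.4164)/2,
  λ_1 = 16.7082,  λ_2 = 3.2918.

Step 4 — unit eigenvector for λ_1: solve (Sigma - λ_1 I)v = 0. First row:
  (7 - 16.7082)·v_x + (-6)·v_y = 0, i.e. (-9.7082)·v_x + (-6)·v_y = 0,
  so v ∝ (b, λ_1 - a) = (-6, 9.7082); multiply by -1 so the first entry is positive: u = (6, -9.7082).
  ||u|| = √((6)² + (-9.7082)²) = √(130.2492) ≈ 11.4127,
  v_1 = u/||u|| ≈ (0.5257, -0.8507) (||v_1|| = 1).

λ_1 = 16.7082,  λ_2 = 3.2918;  v_1 ≈ (0.5257, -0.8507)


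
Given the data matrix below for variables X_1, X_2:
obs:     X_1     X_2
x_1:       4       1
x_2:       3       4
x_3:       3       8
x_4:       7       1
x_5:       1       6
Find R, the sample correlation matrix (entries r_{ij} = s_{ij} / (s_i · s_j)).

Step 1 — column means:
  mean(X_1) = (4 + 3 + 3 + 7 + 1) / 5 = 18/5 = 3.6
  mean(X_2) = (1 + 4 + 8 + 1 + 6) / 5 = 20/5 = 4

Step 2 — sample variances and covariances s[i,j] = (1/(n-1)) · Σ_k (x_{k,i} - mean_i) · (x_{k,j} - mean_j), with n-1 = 4:
  s[X_1,X_1] = ((0.4)·(0.4) + (-0.6)·(-0.6) + (-0.6)·(-0.6) + (3.4)·(3.4) + (-2.6)·(-2.6)) / 4 = 19.2/4 = 4.8
  s[X_1,X_2] = ((0.4)·(-3) + (-0.6)·(0) + (-0.6)·(4) + (3.4)·(-3) + (-2.6)·(2)) / 4 = -19/4 = -4.75
  s[X_2,X_2] = ((-3)·(-3) + (0)·(0) + (4)·(4) + (-3)·(-3) + (2)·(2)) / 4 = 38/4 = 9.5
  Sample standard deviations s_i = √(s[i,i]):
  s(X_1) = √(4.8) = 2.1909
  s(X_2) = √(9.5) = 3.0822

Step 3 — r_{ij} = s_{ij} / (s_i · s_j):
  r[X_1,X_1] = 1 (diagonal).
  r[X_1,X_2] = -4.75 / (2.1909 · 3.0822) = -4.75 / 6.7528 = -0.7034
  r[X_2,X_2] = 1 (diagonal).

R is symmetric with unit diagonal. Assembling:

R = [[1, -0.7034],
 [-0.7034, 1]]


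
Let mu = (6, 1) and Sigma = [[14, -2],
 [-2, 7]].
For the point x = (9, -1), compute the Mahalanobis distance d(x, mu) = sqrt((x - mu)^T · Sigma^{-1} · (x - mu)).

Step 1 — centre the observation: (x - mu) = (3, -2).

Step 2 — invert Sigma. det(Sigma) = 14·7 - (-2)² = 94.
  Sigma^{-1} = (1/det) · [[d, -b], [-b, a]] = [[0.0745, 0.0213],
 [0.0213, 0.1489]].

Step 3 — form the quadratic (x - mu)^T · Sigma^{-1} · (x - mu):
  Sigma^{-1} · (x - mu) = (0.1809, -0.234).
  (x - mu)^T · [Sigma^{-1} · (x - mu)] = (3)·(0.1809) + (-2)·(-0.234) = 1.0106.

Step 4 — take square root: d = √(1.0106) ≈ 1.0053.

d(x, mu) = √(1.0106) ≈ 1.0053


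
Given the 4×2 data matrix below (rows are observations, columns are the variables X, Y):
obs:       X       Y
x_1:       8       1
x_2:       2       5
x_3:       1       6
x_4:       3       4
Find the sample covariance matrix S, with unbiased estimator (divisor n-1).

Step 1 — column means:
  mean(X) = (8 + 2 + 1 + 3) / 4 = 14/4 = 3.5
  mean(Y) = (1 + 5 + 6 + 4) / 4 = 16/4 = 4

Step 2 — sample covariance S[i,j] = (1/(n-1)) · Σ_k (x_{k,i} - mean_i) · (x_{k,j} - mean_j), with n-1 = 3.
  S[X,X] = ((4.5)·(4.5) + (-1.5)·(-1.5) + (-2.5)·(-2.5) + (-0.5)·(-0.5)) / 3 = 29/3 = 9.6667
  S[X,Y] = ((4.5)·(-3) + (-1.5)·(1) + (-2.5)·(2) + (-0.5)·(0)) / 3 = -20/3 = -6.6667
  S[Y,Y] = ((-3)·(-3) + (1)·(1) + (2)·(2) + (0)·(0)) / 3 = 14/3 = 4.6667

S is symmetric (S[j,i] = S[i,j]). Assembling:

S = [[9.6667, -6.6667],
 [-6.6667, 4.6667]]


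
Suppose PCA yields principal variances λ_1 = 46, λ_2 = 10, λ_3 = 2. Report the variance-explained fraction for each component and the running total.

Step 1 — total variance = trace(Sigma) = Σ λ_i = 46 + 10 + 2 = 58.

Step 2 — fraction explained by component i = λ_i / Σ λ:
  PC1: 46/58 = 0.7931
  PC2: 10/58 = 0.1724
  PC3: 2/58 = 0.0345

Step 3 — cumulative fraction after k components = (λ_1 + ... + λ_k) / Σ λ:
  k = 1: 46/58 = 0.7931
  k = 2: (46 + 10)/58 = 56/58 = 0.9655
  k = 3: (46 + 10 + 2)/58 = 58/58 = 1

Summary (fraction, with percent):

explained: PC1 0.7931 (79.31%), PC2 0.1724 (17.24%), PC3 0.0345 (3.45%);  cumulative: 0.7931, 0.9655, 1


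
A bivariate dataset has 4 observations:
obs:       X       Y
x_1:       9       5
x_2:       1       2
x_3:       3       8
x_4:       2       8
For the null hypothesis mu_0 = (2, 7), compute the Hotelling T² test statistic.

Step 1 — sample mean vector:
  mean(X) = (9 + 1 + 3 + 2) / 4 = 15/4 = 3.75
  mean(Y) = (5 + 2 + 8 + 8) / 4 = 23/4 = 5.75
  x̄ = (3.75, 5.75),  deviation x̄ - mu_0 = (3.75, 5.75) - (2, 7) = (1.75, -1.25).

Step 2 — sample covariance matrix, S[i,j] = (1/(n-1)) · Σ_k (x_{k,i} - mean_i) · (x_{k,j} - mean_j), divisor n-1 = 3:
  S[X,X] = ((5.25)·(5.25) + (-2.75)·(-2.75) + (-0.75)·(-0.75) + (-1.75)·(-1.75)) / 3 = 38.75/3 = 12.9167
  S[X,Y] = ((5.25)·(-0.75) + (-2.75)·(-3.75) + (-0.75)·(2.25) + (-1.75)·(2.25)) / 3 = 0.75/3 = 0.25
  S[Y,Y] = ((-0.75)·(-0.75) + (-3.75)·(-3.75) + (2.25)·(2.25) + (2.25)·(2.25)) / 3 = 24.75/3 = 8.25
  S = [[12.9167, 0.25],
 [0.25, 8.25]].

Step 3 — invert S. det(S) = 12.9167·8.25 - (0.25)² = 106.5.
  S^{-1} = (1/det) · [[d, -b], [-b, a]] = [[0.0775, -0.0023],
 [-0.0023, 0.1213]].

Step 4 — quadratic form (x̄ - mu_0)^T · S^{-1} · (x̄ - mu_0):
  S^{-1} · (x̄ - mu_0) = (0.1385, -0.1557),
  (x̄ - mu_0)^T · [...] = (1.75)·(0.1385) + (-1.25)·(-0.1557) = 0.437.

Step 5 — scale by n: T² = 4 · 0.437 = 1.748.

T² ≈ 1.748


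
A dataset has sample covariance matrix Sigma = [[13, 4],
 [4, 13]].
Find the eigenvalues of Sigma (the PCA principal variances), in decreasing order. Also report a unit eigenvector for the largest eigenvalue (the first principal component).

Step 1 — characteristic polynomial of 2×2 Sigma:
  det(Sigma - λI) = λ² - trace · λ + det = 0.
  trace = 13 + 13 = 26, det = 13·13 - (4)² = 153.
Step 2 — discriminant:
  Δ = trace² - 4·det = 676 - 612 = 64.
Step 3 — eigenvalues:
  λ = (trace ± √Δ)/2 = (26 ± 8)/2,
  λ_1 = 17,  λ_2 = 9.

Step 4 — unit eigenvector for λ_1: solve (Sigma - λ_1 I)v = 0. First row:
  (13 - 17)·v_x + (4)·v_y = 0, i.e. (-4)·v_x + (4)·v_y = 0,
  so v ∝ (b, λ_1 - a) = (4, 4) = u.
  ||u|| = √((4)² + (4)²) = √(32) ≈ 5.6569,
  v_1 = u/||u|| ≈ (0.7071, 0.7071) (||v_1|| = 1).

λ_1 = 17,  λ_2 = 9;  v_1 ≈ (0.7071, 0.7071)


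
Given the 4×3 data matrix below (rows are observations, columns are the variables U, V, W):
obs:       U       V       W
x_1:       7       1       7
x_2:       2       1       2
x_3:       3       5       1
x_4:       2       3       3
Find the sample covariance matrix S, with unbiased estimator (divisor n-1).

Step 1 — column means:
  mean(U) = (7 + 2 + 3 + 2) / 4 = 14/4 = 3.5
  mean(V) = (1 + 1 + 5 + 3) / 4 = 10/4 = 2.5
  mean(W) = (7 + 2 + 1 + 3) / 4 = 13/4 = 3.25

Step 2 — sample covariance S[i,j] = (1/(n-1)) · Σ_k (x_{k,i} - mean_i) · (x_{k,j} - mean_j), with n-1 = 3.
  S[U,U] = ((3.5)·(3.5) + (-1.5)·(-1.5) + (-0.5)·(-0.5) + (-1.5)·(-1.5)) / 3 = 17/3 = 5.6667
  S[U,V] = ((3.5)·(-1.5) + (-1.5)·(-1.5) + (-0.5)·(2.5) + (-1.5)·(0.5)) / 3 = -5/3 = -1.6667
  S[U,W] = ((3.5)·(3.75) + (-1.5)·(-1.25) + (-0.5)·(-2.25) + (-1.5)·(-0.25)) / 3 = 16.5/3 = 5.5
  S[V,V] = ((-1.5)·(-1.5) + (-1.5)·(-1.5) + (2.5)·(2.5) + (0.5)·(0.5)) / 3 = 11/3 = 3.6667
  S[V,W] = ((-1.5)·(3.75) + (-1.5)·(-1.25) + (2.5)·(-2.25) + (0.5)·(-0.25)) / 3 = -9.5/3 = -3.1667
  S[W,W] = ((3.75)·(3.75) + (-1.25)·(-1.25) + (-2.25)·(-2.25) + (-0.25)·(-0.25)) / 3 = 20.75/3 = 6.9167

S is symmetric (S[j,i] = S[i,j]). Assembling:

S = [[5.6667, -1.6667, 5.5],
 [-1.6667, 3.6667, -3.1667],
 [5.5, -3.1667, 6.9167]]


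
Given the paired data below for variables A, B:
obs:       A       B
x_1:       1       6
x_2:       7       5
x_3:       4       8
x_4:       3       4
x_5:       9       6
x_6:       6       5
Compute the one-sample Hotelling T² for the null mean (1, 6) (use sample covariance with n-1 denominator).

Step 1 — sample mean vector:
  mean(A) = (1 + 7 + 4 + 3 + 9 + 6) / 6 = 30/6 = 5
  mean(B) = (6 + 5 + 8 + 4 + 6 + 5) / 6 = 34/6 = 5.6667
  x̄ = (5, 5.6667),  deviation x̄ - mu_0 = (5, 5.6667) - (1, 6) = (4, -0.3333).

Step 2 — sample covariance matrix, S[i,j] = (1/(n-1)) · Σ_k (x_{k,i} - mean_i) · (x_{k,j} - mean_j), divisor n-1 = 5:
  S[A,A] = ((-4)·(-4) + (2)·(2) + (-1)·(-1) + (-2)·(-2) + (4)·(4) + (1)·(1)) / 5 = 42/5 = 8.4
  S[A,B] = ((-4)·(0.3333) + (2)·(-0.6667) + (-1)·(2.3333) + (-2)·(-1.6667) + (4)·(0.3333) + (1)·(-0.6667)) / 5 = -1/5 = -0.2
  S[B,B] = ((0.3333)·(0.3333) + (-0.6667)·(-0.6667) + (2.3333)·(2.3333) + (-1.6667)·(-1.6667) + (0.3333)·(0.3333) + (-0.6667)·(-0.6667)) / 5 = 9.3333/5 = 1.8667
  S = [[8.4, -0.2],
 [-0.2, 1.8667]].

Step 3 — invert S. det(S) = 8.4·1.8667 - (-0.2)² = 15.64.
  S^{-1} = (1/det) · [[d, -b], [-b, a]] = [[0.1194, 0.0128],
 [0.0128, 0.5371]].

Step 4 — quadratic form (x̄ - mu_0)^T · S^{-1} · (x̄ - mu_0):
  S^{-1} · (x̄ - mu_0) = (0.4731, -0.1279),
  (x̄ - mu_0)^T · [...] = (4)·(0.4731) + (-0.3333)·(-0.1279) = 1.9352.

Step 5 — scale by n: T² = 6 · 1.9352 = 11.6113.

T² ≈ 11.6113


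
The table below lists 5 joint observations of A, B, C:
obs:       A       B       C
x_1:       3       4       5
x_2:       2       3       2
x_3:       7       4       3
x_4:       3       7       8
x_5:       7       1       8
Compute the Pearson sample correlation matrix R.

Step 1 — column means:
  mean(A) = (3 + 2 + 7 + 3 + 7) / 5 = 22/5 = 4.4
  mean(B) = (4 + 3 + 4 + 7 + 1) / 5 = 19/5 = 3.8
  mean(C) = (5 + 2 + 3 + 8 + 8) / 5 = 26/5 = 5.2

Step 2 — sample variances and covariances s[i,j] = (1/(n-1)) · Σ_k (x_{k,i} - mean_i) · (x_{k,j} - mean_j), with n-1 = 4:
  s[A,A] = ((-1.4)·(-1.4) + (-2.4)·(-2.4) + (2.6)·(2.6) + (-1.4)·(-1.4) + (2.6)·(2.6)) / 4 = 23.2/4 = 5.8
  s[A,B] = ((-1.4)·(0.2) + (-2.4)·(-0.8) + (2.6)·(0.2) + (-1.4)·(3.2) + (2.6)·(-2.8)) / 4 = -9.6/4 = -2.4
  s[A,C] = ((-1.4)·(-0.2) + (-2.4)·(-3.2) + (2.6)·(-2.2) + (-1.4)·(2.8) + (2.6)·(2.8)) / 4 = 5.6/4 = 1.4
  s[B,B] = ((0.2)·(0.2) + (-0.8)·(-0.8) + (0.2)·(0.2) + (3.2)·(3.2) + (-2.8)·(-2.8)) / 4 = 18.8/4 = 4.7
  s[B,C] = ((0.2)·(-0.2) + (-0.8)·(-3.2) + (0.2)·(-2.2) + (3.2)·(2.8) + (-2.8)·(2.8)) / 4 = 3.2/4 = 0.8
  s[C,C] = ((-0.2)·(-0.2) + (-3.2)·(-3.2) + (-2.2)·(-2.2) + (2.8)·(2.8) + (2.8)·(2.8)) / 4 = 30.8/4 = 7.7
  Sample standard deviations s_i = √(s[i,i]):
  s(A) = √(5.8) = 2.4083
  s(B) = √(4.7) = 2.1679
  s(C) = √(7.7) = 2.7749

Step 3 — r_{ij} = s_{ij} / (s_i · s_j):
  r[A,A] = 1 (diagonal).
  r[A,B] = -2.4 / (2.4083 · 2.1679) = -2.4 / 5.2211 = -0.4597
  r[A,C] = 1.4 / (2.4083 · 2.7749) = 1.4 / 6.6828 = 0.2095
  r[B,B] = 1 (diagonal).
  r[B,C] = 0.8 / (2.1679 · 2.7749) = 0.8 / 6.0158 = 0.133
  r[C,C] = 1 (diagonal).

R is symmetric with unit diagonal. Assembling:

R = [[1, -0.4597, 0.2095],
 [-0.4597, 1, 0.133],
 [0.2095, 0.133, 1]]


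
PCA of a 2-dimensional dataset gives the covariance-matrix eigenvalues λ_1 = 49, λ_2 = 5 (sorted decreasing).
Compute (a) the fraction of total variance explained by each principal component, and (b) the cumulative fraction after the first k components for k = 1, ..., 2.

Step 1 — total variance = trace(Sigma) = Σ λ_i = 49 + 5 = 54.

Step 2 — fraction explained by component i = λ_i / Σ λ:
  PC1: 49/54 = 0.9074
  PC2: 5/54 = 0.0926

Step 3 — cumulative fraction after k components = (λ_1 + ... + λ_k) / Σ λ:
  k = 1: 49/54 = 0.9074
  k = 2: (49 + 5)/54 = 54/54 = 1

Summary (fraction, with percent):

explained: PC1 0.9074 (90.74%), PC2 0.0926 (9.26%);  cumulative: 0.9074, 1


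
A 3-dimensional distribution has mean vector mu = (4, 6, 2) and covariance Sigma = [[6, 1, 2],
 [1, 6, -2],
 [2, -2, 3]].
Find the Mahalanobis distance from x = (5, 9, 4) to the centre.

Step 1 — centre the observation: (x - mu) = (1, 3, 2).

Step 2 — invert Sigma (cofactor / det for 3×3, or solve directly):
  Sigma^{-1} = [[0.2857, -0.1429, -0.2857],
 [-0.1429, 0.2857, 0.2857],
 [-0.2857, 0.2857, 0.7143]].

Step 3 — form the quadratic (x - mu)^T · Sigma^{-1} · (x - mu):
  Sigma^{-1} · (x - mu) = (-0.7143, 1.2857, 2).
  (x - mu)^T · [Sigma^{-1} · (x - mu)] = (1)·(-0.7143) + (3)·(1.2857) + (2)·(2) = 7.1429.

Step 4 — take square root: d = √(7.1429) ≈ 2.6726.

d(x, mu) = √(7.1429) ≈ 2.6726


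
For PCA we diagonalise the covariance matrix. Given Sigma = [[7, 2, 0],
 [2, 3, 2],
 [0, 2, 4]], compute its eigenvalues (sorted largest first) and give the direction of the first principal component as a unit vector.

Step 1 — characteristic polynomial p(λ) = det(λI - Sigma) = λ³ - tr·λ² + c_1·λ - det, where tr = trace, c_1 = sum of the principal 2×2 minors, det = det(Sigma):
  tr = 7 + 3 + 4 = 14,
  c_1 = (7·3 - (2)²) + (7·4 - (0)²) + (3·4 - (2)²) = 17 + 28 + 8 = 53,
  det = 7·(3·4 - (2)²) - (2)·((2)·4 - (2)·(0)) + (0)·((2)·(2) - 3·(0)) = 7·(8) - (2)·(8) + (0)·(4) = 40.
  So p(λ) = λ³ - 14λ² + 53λ - 40.
Step 2 — look for an integer root (rational root theorem: any rational root is an integer divisor of 40). Testing λ = 1:
  p(1) = 1 - 14 + 53 - 40 = 0  ✓
  Dividing out (λ - 1): p(λ) = (λ - 1)(λ² - 13λ + 40).
Step 3 — remaining eigenvalues from the quadratic λ² - 13λ + 40 = 0:
  Δ = 13² - 4·40 = 169 - 160 = 9,  λ = (13 ± √9)/2 = (13 ± 3)/2 = 8 or 5.
  Sorted: λ_1 = 8,  λ_2 = 5,  λ_3 = 1  (check: sum = 14 = tr ✓).

Step 4 — unit eigenvector for λ_1 = 8: v spans the null space of (Sigma - λ_1 I), whose rows are
  r_1 = (-1, 2, 0),  r_2 = (2, -5, 2),  r_3 = (0, 2, -4).
  v is orthogonal to every row, so take v ∝ r_1 × r_2 = ((2)·(2) - (0)·(-5), (0)·(2) - (-1)·(2), (-1)·(-5) - (2)·(2)) = (4, 2, 1).
  Let u = (4, 2, 1).
  ||u|| = √((4)² + (2)² + (1)²) = √(21) ≈ 4.5826,  v_1 = u/||u|| ≈ (0.8729, 0.4364, 0.2182) (||v_1|| = 1).

λ_1 = 8,  λ_2 = 5,  λ_3 = 1;  v_1 ≈ (0.8729, 0.4364, 0.2182)


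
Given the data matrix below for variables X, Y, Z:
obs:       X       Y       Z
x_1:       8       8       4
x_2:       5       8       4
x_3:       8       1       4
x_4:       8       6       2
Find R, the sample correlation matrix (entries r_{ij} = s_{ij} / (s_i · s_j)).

Step 1 — column means:
  mean(X) = (8 + 5 + 8 + 8) / 4 = 29/4 = 7.25
  mean(Y) = (8 + 8 + 1 + 6) / 4 = 23/4 = 5.75
  mean(Z) = (4 + 4 + 4 + 2) / 4 = 14/4 = 3.5

Step 2 — sample variances and covariances s[i,j] = (1/(n-1)) · Σ_k (x_{k,i} - mean_i) · (x_{k,j} - mean_j), with n-1 = 3:
  s[X,X] = ((0.75)·(0.75) + (-2.25)·(-2.25) + (0.75)·(0.75) + (0.75)·(0.75)) / 3 = 6.75/3 = 2.25
  s[X,Y] = ((0.75)·(2.25) + (-2.25)·(2.25) + (0.75)·(-4.75) + (0.75)·(0.25)) / 3 = -6.75/3 = -2.25
  s[X,Z] = ((0.75)·(0.5) + (-2.25)·(0.5) + (0.75)·(0.5) + (0.75)·(-1.5)) / 3 = -1.5/3 = -0.5
  s[Y,Y] = ((2.25)·(2.25) + (2.25)·(2.25) + (-4.75)·(-4.75) + (0.25)·(0.25)) / 3 = 32.75/3 = 10.9167
  s[Y,Z] = ((2.25)·(0.5) + (2.25)·(0.5) + (-4.75)·(0.5) + (0.25)·(-1.5)) / 3 = -0.5/3 = -0.1667
  s[Z,Z] = ((0.5)·(0.5) + (0.5)·(0.5) + (0.5)·(0.5) + (-1.5)·(-1.5)) / 3 = 3/3 = 1
  Sample standard deviations s_i = √(s[i,i]):
  s(X) = √(2.25) = 1.5
  s(Y) = √(10.9167) = 3.304
  s(Z) = √(1) = 1

Step 3 — r_{ij} = s_{ij} / (s_i · s_j):
  r[X,X] = 1 (diagonal).
  r[X,Y] = -2.25 / (1.5 · 3.304) = -2.25 / 4.9561 = -0.454
  r[X,Z] = -0.5 / (1.5 · 1) = -0.5 / 1.5 = -0.3333
  r[Y,Y] = 1 (diagonal).
  r[Y,Z] = -0.1667 / (3.304 · 1) = -0.1667 / 3.304 = -0.0504
  r[Z,Z] = 1 (diagonal).

R is symmetric with unit diagonal. Assembling:

R = [[1, -0.454, -0.3333],
 [-0.454, 1, -0.0504],
 [-0.3333, -0.0504, 1]]


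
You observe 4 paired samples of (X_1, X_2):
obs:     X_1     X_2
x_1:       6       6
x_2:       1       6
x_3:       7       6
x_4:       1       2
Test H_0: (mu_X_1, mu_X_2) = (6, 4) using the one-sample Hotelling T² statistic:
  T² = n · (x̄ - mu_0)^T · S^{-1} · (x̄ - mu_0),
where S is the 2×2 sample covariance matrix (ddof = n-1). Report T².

Step 1 — sample mean vector:
  mean(X_1) = (6 + 1 + 7 + 1) / 4 = 15/4 = 3.75
  mean(X_2) = (6 + 6 + 6 + 2) / 4 = 20/4 = 5
  x̄ = (3.75, 5),  deviation x̄ - mu_0 = (3.75, 5) - (6, 4) = (-2.25, 1).

Step 2 — sample covariance matrix, S[i,j] = (1/(n-1)) · Σ_k (x_{k,i} - mean_i) · (x_{k,j} - mean_j), divisor n-1 = 3:
  S[X_1,X_1] = ((2.25)·(2.25) + (-2.75)·(-2.75) + (3.25)·(3.25) + (-2.75)·(-2.75)) / 3 = 30.75/3 = 10.25
  S[X_1,X_2] = ((2.25)·(1) + (-2.75)·(1) + (3.25)·(1) + (-2.75)·(-3)) / 3 = 11/3 = 3.6667
  S[X_2,X_2] = ((1)·(1) + (1)·(1) + (1)·(1) + (-3)·(-3)) / 3 = 12/3 = 4
  S = [[10.25, 3.6667],
 [3.6667, 4]].

Step 3 — invert S. det(S) = 10.25·4 - (3.6667)² = 27.5556.
  S^{-1} = (1/det) · [[d, -b], [-b, a]] = [[0.1452, -0.1331],
 [-0.1331, 0.372]].

Step 4 — quadratic form (x̄ - mu_0)^T · S^{-1} · (x̄ - mu_0):
  S^{-1} · (x̄ - mu_0) = (-0.4597, 0.6714),
  (x̄ - mu_0)^T · [...] = (-2.25)·(-0.4597) + (1)·(0.6714) = 1.7056.

Step 5 — scale by n: T² = 4 · 1.7056 = 6.8226.

T² ≈ 6.8226
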